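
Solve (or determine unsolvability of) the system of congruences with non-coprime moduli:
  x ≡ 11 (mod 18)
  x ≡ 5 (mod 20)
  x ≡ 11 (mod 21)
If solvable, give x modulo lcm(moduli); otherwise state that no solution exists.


Moduli 18, 20, 21 are not pairwise coprime, so CRT works modulo lcm(m_i) when all pairwise compatibility conditions hold.
Pairwise compatibility: gcd(m_i, m_j) must divide a_i - a_j for every pair.
Merge one congruence at a time:
  Start: x ≡ 11 (mod 18).
  Combine with x ≡ 5 (mod 20): gcd(18, 20) = 2; 5 - 11 = -6, which IS divisible by 2, so compatible.
    Write x = 11 + 18·t and substitute into x ≡ 5 (mod 20): 18·t ≡ 5 − 11 = -6 (mod 20).
    Divide the congruence (and modulus) by g = 2: 9·t ≡ -3 (mod 10).
    Reduce coefficients mod 10: 9·t ≡ 7 (mod 10).
    The inverse of 9 mod 10 is 9 (since 9·9 = 81 = 8·10 + 1), so t ≡ 9·7 = 63 ≡ 3 (mod 10).
    Then x = 11 + 18·3 = 65, valid modulo lcm(18, 20) = 180: x ≡ 65 (mod 180).
  Combine with x ≡ 11 (mod 21): gcd(180, 21) = 3; 11 - 65 = -54, which IS divisible by 3, so compatible.
    Write x = 65 + 180·t and substitute into x ≡ 11 (mod 21): 180·t ≡ 11 − 65 = -54 (mod 21).
    Divide the congruence (and modulus) by g = 3: 60·t ≡ -18 (mod 7).
    Reduce coefficients mod 7: 4·t ≡ 3 (mod 7).
    The inverse of 4 mod 7 is 2 (since 4·2 = 8 = 1·7 + 1), so t ≡ 2·3 = 6 ≡ 6 (mod 7).
    Then x = 65 + 180·6 = 1145, valid modulo lcm(180, 21) = 1260: x ≡ 1145 (mod 1260).
Verify: 1145 mod 18 = 11, 1145 mod 20 = 5, 1145 mod 21 = 11.

x ≡ 1145 (mod 1260).


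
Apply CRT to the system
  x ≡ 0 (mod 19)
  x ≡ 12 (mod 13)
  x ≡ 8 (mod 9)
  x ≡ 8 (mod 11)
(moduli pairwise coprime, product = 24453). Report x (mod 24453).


Product of moduli M = 19 · 13 · 9 · 11 = 24453.
Merge one congruence at a time:
  Start: x ≡ 0 (mod 19).
  Combine with x ≡ 12 (mod 13); new modulus lcm = 247.
    Write x = 0 + 19·t and substitute into x ≡ 12 (mod 13): 19·t ≡ 12 − 0 = 12 (mod 13).
    Reduce coefficients mod 13: 6·t ≡ 12 (mod 13).
    The inverse of 6 mod 13 is 11 (since 6·11 = 66 = 5·13 + 1), so t ≡ 11·12 = 132 ≡ 2 (mod 13).
    Then x = 0 + 19·2 = 38, valid modulo lcm(19, 13) = 247: x ≡ 38 (mod 247).
  Combine with x ≡ 8 (mod 9); new modulus lcm = 2223.
    Write x = 38 + 247·t and substitute into x ≡ 8 (mod 9): 247·t ≡ 8 − 38 = -30 (mod 9).
    Reduce coefficients mod 9: 4·t ≡ 6 (mod 9).
    The inverse of 4 mod 9 is 7 (since 4·7 = 28 = 3·9 + 1), so t ≡ 7·6 = 42 ≡ 6 (mod 9).
    Then x = 38 + 247·6 = 1520, valid modulo lcm(247, 9) = 2223: x ≡ 1520 (mod 2223).
  Combine with x ≡ 8 (mod 11); new modulus lcm = 24453.
    Write x = 1520 + 2223·t and substitute into x ≡ 8 (mod 11): 2223·t ≡ 8 − 1520 = -1512 (mod 11).
    Reduce coefficients mod 11: 1·t ≡ 6 (mod 11).
    So t ≡ 6 (mod 11).
    Then x = 1520 + 2223·6 = 14858, valid modulo lcm(2223, 11) = 24453: x ≡ 14858 (mod 24453).
Verify against each original: 14858 mod 19 = 0, 14858 mod 13 = 12, 14858 mod 9 = 8, 14858 mod 11 = 8.

x ≡ 14858 (mod 24453).


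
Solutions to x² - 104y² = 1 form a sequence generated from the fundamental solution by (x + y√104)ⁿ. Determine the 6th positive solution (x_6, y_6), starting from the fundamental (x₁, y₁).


Step 1: Find the fundamental solution (x₁, y₁) of x² - 104y² = 1.
  Expand √104 as a continued fraction. a₀ = ⌊√104⌋ = 10; iterate m_{k+1} = d_k·a_k − m_k, d_{k+1} = (104 − m_{k+1}²)/d_k, a_{k+1} = ⌊(a₀ + m_{k+1})/d_{k+1}⌋ (starting m₀ = 0, d₀ = 1), with convergents p_k = a_k·p_{k-1} + p_{k-2}, q_k = a_k·q_{k-1} + q_{k-2} (p₋₁ = 1, q₋₁ = 0):
  k = 0: a₀ = 10; p₀/q₀ = 10/1; p₀² − 104·q₀² = 100 − 104 = -4.
  k = 1: m = 10, d = 4, a = ⌊(10 + 10)/4⌋ = 5; p/q = (5·10 + 1)/(5·1 + 0) = 51/5; p² − 104·q² = 2601 − 2600 = 1.
  The first convergent with p² − 104·q² = 1 gives the fundamental solution (x₁, y₁) = (51, 5).
Step 2: Apply the recurrence (x_{n+1}, y_{n+1}) = (x₁x_n + 104y₁y_n, x₁y_n + y₁x_n) repeatedly.
  From (x_1, y_1) = (51, 5): x_2 = 51·51 + 104·5·5 = 5201; y_2 = 51·5 + 5·51 = 510.
  From (x_2, y_2) = (5201, 510): x_3 = 51·5201 + 104·5·510 = 530451; y_3 = 51·510 + 5·5201 = 52015.
  From (x_3, y_3) = (530451, 52015): x_4 = 51·530451 + 104·5·52015 = 54100801; y_4 = 51·52015 + 5·530451 = 5305020.
  From (x_4, y_4) = (54100801, 5305020): x_5 = 51·54100801 + 104·5·5305020 = 5517751251; y_5 = 51·5305020 + 5·54100801 = 541060025.
  From (x_5, y_5) = (5517751251, 541060025): x_6 = 51·5517751251 + 104·5·541060025 = 562756526801; y_6 = 51·541060025 + 5·5517751251 = 55182817530.
Step 3: Verify x_6² - 104·y_6² = 316694908457124631293601 - 316694908457124631293600 = 1 (should be 1). ✓

(x_1, y_1) = (51, 5); (x_6, y_6) = (562756526801, 55182817530).


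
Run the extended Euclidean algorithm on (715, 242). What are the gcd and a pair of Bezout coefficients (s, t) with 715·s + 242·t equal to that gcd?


Euclidean algorithm on (715, 242) — divide until remainder is 0:
  715 = 2 · 242 + 231
  242 = 1 · 231 + 11
  231 = 21 · 11 + 0
gcd(715, 242) = 11.
Track Bezout coefficients alongside the remainders: start with r₀ = 715 = a·1 + b·0 (s = 1, t = 0) and r₁ = 242 = a·0 + b·1 (s = 0, t = 1); each new remainder r_{k+1} = r_{k-1} − q_k·r_k inherits s_{k+1} = s_{k-1} − q_k·s_k, t_{k+1} = t_{k-1} − q_k·t_k, so r_k = a·s_k + b·t_k at every step:
  q = 2: r = 231, s = 1 − 2·0 = 1, t = 0 − 2·1 = -2  (check: 715·1 + 242·(-2) = 231)
  q = 1: r = 11, s = 0 − 1·1 = -1, t = 1 − 1·(-2) = 3  (check: 715·(-1) + 242·3 = 11)
The row with r = 11 (the gcd) gives the Bezout coefficients s = -1, t = 3.
Result: 715 · (-1) + 242 · (3) = 11.

gcd(715, 242) = 11; s = -1, t = 3 (check: 715·(-1) + 242·3 = 11).


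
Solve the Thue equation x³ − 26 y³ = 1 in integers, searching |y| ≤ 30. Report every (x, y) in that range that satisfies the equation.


The equation is x³ - 26y³ = 1. For fixed y, x³ = 26·y³ + 1, so a solution requires the RHS to be a perfect cube.
Strategy: iterate y from -30 to 30, compute RHS = 26·y³ + 1, and check whether it is a (positive or negative) perfect cube.
Check small values of y:
  y = 0: RHS = 1 = (1)³ ⇒ x = 1 works.
  y = 1: RHS = 27 = (3)³ ⇒ x = 3 works.
  y = -1: RHS = -25 is not a perfect cube.
  y = 2: RHS = 209 is not a perfect cube.
  y = -2: RHS = -207 is not a perfect cube.
  y = 3: RHS = 703 is not a perfect cube.
  y = -3: RHS = -701 is not a perfect cube.
Continuing the search up to |y| = 30 finds no further solutions beyond those listed.
Collected solutions: (1, 0), (3, 1).

Solutions (with |y| ≤ 30): (1, 0), (3, 1).


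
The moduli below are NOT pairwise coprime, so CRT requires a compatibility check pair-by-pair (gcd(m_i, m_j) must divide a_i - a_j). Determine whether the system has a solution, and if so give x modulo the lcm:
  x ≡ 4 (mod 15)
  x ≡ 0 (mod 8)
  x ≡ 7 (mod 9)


Moduli 15, 8, 9 are not pairwise coprime, so CRT works modulo lcm(m_i) when all pairwise compatibility conditions hold.
Pairwise compatibility: gcd(m_i, m_j) must divide a_i - a_j for every pair.
Merge one congruence at a time:
  Start: x ≡ 4 (mod 15).
  Combine with x ≡ 0 (mod 8): gcd(15, 8) = 1; 0 - 4 = -4, which IS divisible by 1, so compatible.
    Write x = 4 + 15·t and substitute into x ≡ 0 (mod 8): 15·t ≡ 0 − 4 = -4 (mod 8).
    Reduce coefficients mod 8: 7·t ≡ 4 (mod 8).
    The inverse of 7 mod 8 is 7 (since 7·7 = 49 = 6·8 + 1), so t ≡ 7·4 = 28 ≡ 4 (mod 8).
    Then x = 4 + 15·4 = 64, valid modulo lcm(15, 8) = 120: x ≡ 64 (mod 120).
  Combine with x ≡ 7 (mod 9): gcd(120, 9) = 3; 7 - 64 = -57, which IS divisible by 3, so compatible.
    Write x = 64 + 120·t and substitute into x ≡ 7 (mod 9): 120·t ≡ 7 − 64 = -57 (mod 9).
    Divide the congruence (and modulus) by g = 3: 40·t ≡ -19 (mod 3).
    Reduce coefficients mod 3: 1·t ≡ 2 (mod 3).
    So t ≡ 2 (mod 3).
    Then x = 64 + 120·2 = 304, valid modulo lcm(120, 9) = 360: x ≡ 304 (mod 360).
Verify: 304 mod 15 = 4, 304 mod 8 = 0, 304 mod 9 = 7.

x ≡ 304 (mod 360).


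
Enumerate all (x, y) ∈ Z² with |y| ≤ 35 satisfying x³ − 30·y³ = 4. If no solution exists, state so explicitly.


The equation is x³ - 30y³ = 4. For fixed y, x³ = 30·y³ + 4, so a solution requires the RHS to be a perfect cube.
Strategy: iterate y from -35 to 35, compute RHS = 30·y³ + 4, and check whether it is a (positive or negative) perfect cube.
Check small values of y:
  y = 0: RHS = 4 is not a perfect cube.
  y = 1: RHS = 34 is not a perfect cube.
  y = -1: RHS = -26 is not a perfect cube.
  y = 2: RHS = 244 is not a perfect cube.
  y = -2: RHS = -236 is not a perfect cube.
  y = 3: RHS = 814 is not a perfect cube.
  y = -3: RHS = -806 is not a perfect cube.
Continuing the search up to |y| = 35 finds no solutions either.
No (x, y) in the scanned range satisfies the equation.

No integer solutions with |y| ≤ 35.


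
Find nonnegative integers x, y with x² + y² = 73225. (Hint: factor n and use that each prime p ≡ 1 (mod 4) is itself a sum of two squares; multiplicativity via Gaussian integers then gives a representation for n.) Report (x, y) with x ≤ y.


Step 1: Factor n = 73225 = 5^2 · 29 · 101.
Step 2: Check the mod-4 condition on each prime factor: 5 ≡ 1 (mod 4), exponent 2; 29 ≡ 1 (mod 4), exponent 1; 101 ≡ 1 (mod 4), exponent 1.
All primes ≡ 3 (mod 4) appear to even exponent (or don't appear), so by the two-squares theorem n IS expressible as a sum of two squares.
Step 3: Build a representation. Group n = k² · m with k = 5 and m = 29 · 101 = 2929 (a product of primes ≡ 1 (mod 4)); a representation of m scales to one of n via (k·x)² + (k·y)² = k²(x² + y²). Each prime p ≡ 1 (mod 4) is itself a sum of two squares; find a² by testing p − a² for a perfect square:
  29: 29 − 1² = 28, 29 − 2² = 25 = 5² ⇒ 29 = 2² + 5².
  101: 101 − 1² = 100 = 10² ⇒ 101 = 1² + 10².
  Combine using the Brahmagupta–Fibonacci identity (a² + b²)(c² + d²) = (ac − bd)² + (ad + bc)² = (ac + bd)² + (ad − bc)²:
  29 · 101 = 2929: from (2² + 5²)(1² + 10²), take (2·1 − 5·10, 2·10 + 5·1) = (2 − 50, 20 + 5) = (-48, 25); dropping signs (only squares matter) gives (48, 25); check 48² + 25² = 2304 + 625 = 2929 ✓.
  Scale by k = 5: (5·48, 5·25) = (240, 125).
Step 4: Order so x ≤ y and verify: 125² + 240² = 15625 + 57600 = 73225 = n. ✓

n = 73225 = 125² + 240² (one valid representation with x ≤ y).


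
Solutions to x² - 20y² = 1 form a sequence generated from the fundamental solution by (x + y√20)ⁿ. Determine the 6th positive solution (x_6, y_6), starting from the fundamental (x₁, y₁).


Step 1: Find the fundamental solution (x₁, y₁) of x² - 20y² = 1.
  Expand √20 as a continued fraction. a₀ = ⌊√20⌋ = 4; iterate m_{k+1} = d_k·a_k − m_k, d_{k+1} = (20 − m_{k+1}²)/d_k, a_{k+1} = ⌊(a₀ + m_{k+1})/d_{k+1}⌋ (starting m₀ = 0, d₀ = 1), with convergents p_k = a_k·p_{k-1} + p_{k-2}, q_k = a_k·q_{k-1} + q_{k-2} (p₋₁ = 1, q₋₁ = 0):
  k = 0: a₀ = 4; p₀/q₀ = 4/1; p₀² − 20·q₀² = 16 − 20 = -4.
  k = 1: m = 4, d = 4, a = ⌊(4 + 4)/4⌋ = 2; p/q = (2·4 + 1)/(2·1 + 0) = 9/2; p² − 20·q² = 81 − 80 = 1.
  The first convergent with p² − 20·q² = 1 gives the fundamental solution (x₁, y₁) = (9, 2).
Step 2: Apply the recurrence (x_{n+1}, y_{n+1}) = (x₁x_n + 20y₁y_n, x₁y_n + y₁x_n) repeatedly.
  From (x_1, y_1) = (9, 2): x_2 = 9·9 + 20·2·2 = 161; y_2 = 9·2 + 2·9 = 36.
  From (x_2, y_2) = (161, 36): x_3 = 9·161 + 20·2·36 = 2889; y_3 = 9·36 + 2·161 = 646.
  From (x_3, y_3) = (2889, 646): x_4 = 9·2889 + 20·2·646 = 51841; y_4 = 9·646 + 2·2889 = 11592.
  From (x_4, y_4) = (51841, 11592): x_5 = 9·51841 + 20·2·11592 = 930249; y_5 = 9·11592 + 2·51841 = 208010.
  From (x_5, y_5) = (930249, 208010): x_6 = 9·930249 + 20·2·208010 = 16692641; y_6 = 9·208010 + 2·930249 = 3732588.
Step 3: Verify x_6² - 20·y_6² = 278644263554881 - 278644263554880 = 1 (should be 1). ✓

(x_1, y_1) = (9, 2); (x_6, y_6) = (16692641, 3732588).


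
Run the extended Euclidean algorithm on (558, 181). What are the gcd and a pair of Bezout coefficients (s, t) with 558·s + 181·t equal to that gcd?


Euclidean algorithm on (558, 181) — divide until remainder is 0:
  558 = 3 · 181 + 15
  181 = 12 · 15 + 1
  15 = 15 · 1 + 0
gcd(558, 181) = 1.
Track Bezout coefficients alongside the remainders: start with r₀ = 558 = a·1 + b·0 (s = 1, t = 0) and r₁ = 181 = a·0 + b·1 (s = 0, t = 1); each new remainder r_{k+1} = r_{k-1} − q_k·r_k inherits s_{k+1} = s_{k-1} − q_k·s_k, t_{k+1} = t_{k-1} − q_k·t_k, so r_k = a·s_k + b·t_k at every step:
  q = 3: r = 15, s = 1 − 3·0 = 1, t = 0 − 3·1 = -3  (check: 558·1 + 181·(-3) = 15)
  q = 12: r = 1, s = 0 − 12·1 = -12, t = 1 − 12·(-3) = 37  (check: 558·(-12) + 181·37 = 1)
The row with r = 1 (the gcd) gives the Bezout coefficients s = -12, t = 37.
Result: 558 · (-12) + 181 · (37) = 1.

gcd(558, 181) = 1; s = -12, t = 37 (check: 558·(-12) + 181·37 = 1).


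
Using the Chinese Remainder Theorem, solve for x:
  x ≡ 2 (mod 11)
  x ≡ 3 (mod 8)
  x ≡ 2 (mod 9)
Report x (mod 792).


Moduli 11, 8, 9 are pairwise coprime; by CRT there is a unique solution modulo M = 11 · 8 · 9 = 792.
Solve pairwise, accumulating the modulus:
  Start with x ≡ 2 (mod 11).
  Combine with x ≡ 3 (mod 8): since gcd(11, 8) = 1, we get a unique residue mod 88.
    Write x = 2 + 11·t and substitute into x ≡ 3 (mod 8): 11·t ≡ 3 − 2 = 1 (mod 8).
    Reduce coefficients mod 8: 3·t ≡ 1 (mod 8).
    The inverse of 3 mod 8 is 3 (since 3·3 = 9 = 1·8 + 1), so t ≡ 3·1 = 3 ≡ 3 (mod 8).
    Then x = 2 + 11·3 = 35, valid modulo lcm(11, 8) = 88: x ≡ 35 (mod 88).
  Combine with x ≡ 2 (mod 9): since gcd(88, 9) = 1, we get a unique residue mod 792.
    Write x = 35 + 88·t and substitute into x ≡ 2 (mod 9): 88·t ≡ 2 − 35 = -33 (mod 9).
    Reduce coefficients mod 9: 7·t ≡ 3 (mod 9).
    The inverse of 7 mod 9 is 4 (since 7·4 = 28 = 3·9 + 1), so t ≡ 4·3 = 12 ≡ 3 (mod 9).
    Then x = 35 + 88·3 = 299, valid modulo lcm(88, 9) = 792: x ≡ 299 (mod 792).
Verify: 299 mod 11 = 2 ✓, 299 mod 8 = 3 ✓, 299 mod 9 = 2 ✓.

x ≡ 299 (mod 792).


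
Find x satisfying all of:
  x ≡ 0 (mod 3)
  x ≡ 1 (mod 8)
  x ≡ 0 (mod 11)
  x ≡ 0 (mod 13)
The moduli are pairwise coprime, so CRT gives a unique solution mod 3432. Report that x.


Product of moduli M = 3 · 8 · 11 · 13 = 3432.
Merge one congruence at a time:
  Start: x ≡ 0 (mod 3).
  Combine with x ≡ 1 (mod 8); new modulus lcm = 24.
    Write x = 0 + 3·t and substitute into x ≡ 1 (mod 8): 3·t ≡ 1 − 0 = 1 (mod 8).
    The inverse of 3 mod 8 is 3 (since 3·3 = 9 = 1·8 + 1), so t ≡ 3·1 = 3 ≡ 3 (mod 8).
    Then x = 0 + 3·3 = 9, valid modulo lcm(3, 8) = 24: x ≡ 9 (mod 24).
  Combine with x ≡ 0 (mod 11); new modulus lcm = 264.
    Write x = 9 + 24·t and substitute into x ≡ 0 (mod 11): 24·t ≡ 0 − 9 = -9 (mod 11).
    Reduce coefficients mod 11: 2·t ≡ 2 (mod 11).
    The inverse of 2 mod 11 is 6 (since 2·6 = 12 = 1·11 + 1), so t ≡ 6·2 = 12 ≡ 1 (mod 11).
    Then x = 9 + 24·1 = 33, valid modulo lcm(24, 11) = 264: x ≡ 33 (mod 264).
  Combine with x ≡ 0 (mod 13); new modulus lcm = 3432.
    Write x = 33 + 264·t and substitute into x ≡ 0 (mod 13): 264·t ≡ 0 − 33 = -33 (mod 13).
    Reduce coefficients mod 13: 4·t ≡ 6 (mod 13).
    The inverse of 4 mod 13 is 10 (since 4·10 = 40 = 3·13 + 1), so t ≡ 10·6 = 60 ≡ 8 (mod 13).
    Then x = 33 + 264·8 = 2145, valid modulo lcm(264, 13) = 3432: x ≡ 2145 (mod 3432).
Verify against each original: 2145 mod 3 = 0, 2145 mod 8 = 1, 2145 mod 11 = 0, 2145 mod 13 = 0.

x ≡ 2145 (mod 3432).


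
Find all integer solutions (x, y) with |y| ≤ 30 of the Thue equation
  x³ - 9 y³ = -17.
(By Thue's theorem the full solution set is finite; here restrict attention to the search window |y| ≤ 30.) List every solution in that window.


The equation is x³ - 9y³ = -17. For fixed y, x³ = 9·y³ − 17, so a solution requires the RHS to be a perfect cube.
Strategy: iterate y from -30 to 30, compute RHS = 9·y³ − 17, and check whether it is a (positive or negative) perfect cube.
Check small values of y:
  y = 0: RHS = -17 is not a perfect cube.
  y = 1: RHS = -8 = (-2)³ ⇒ x = -2 works.
  y = -1: RHS = -26 is not a perfect cube.
  y = 2: RHS = 55 is not a perfect cube.
  y = -2: RHS = -89 is not a perfect cube.
  y = 3: RHS = 226 is not a perfect cube.
  y = -3: RHS = -260 is not a perfect cube.
Continuing, at y = 25: RHS = 140608 = (52)³ ⇒ x = 52 works.
Searching the remaining y in |y| ≤ 30 finds no further solutions.
Collected solutions: (-2, 1), (52, 25).

Solutions (with |y| ≤ 30): (-2, 1), (52, 25).


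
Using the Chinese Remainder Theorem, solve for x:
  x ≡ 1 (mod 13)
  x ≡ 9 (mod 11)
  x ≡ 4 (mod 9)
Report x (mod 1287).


Moduli 13, 11, 9 are pairwise coprime; by CRT there is a unique solution modulo M = 13 · 11 · 9 = 1287.
Solve pairwise, accumulating the modulus:
  Start with x ≡ 1 (mod 13).
  Combine with x ≡ 9 (mod 11): since gcd(13, 11) = 1, we get a unique residue mod 143.
    Write x = 1 + 13·t and substitute into x ≡ 9 (mod 11): 13·t ≡ 9 − 1 = 8 (mod 11).
    Reduce coefficients mod 11: 2·t ≡ 8 (mod 11).
    The inverse of 2 mod 11 is 6 (since 2·6 = 12 = 1·11 + 1), so t ≡ 6·8 = 48 ≡ 4 (mod 11).
    Then x = 1 + 13·4 = 53, valid modulo lcm(13, 11) = 143: x ≡ 53 (mod 143).
  Combine with x ≡ 4 (mod 9): since gcd(143, 9) = 1, we get a unique residue mod 1287.
    Write x = 53 + 143·t and substitute into x ≡ 4 (mod 9): 143·t ≡ 4 − 53 = -49 (mod 9).
    Reduce coefficients mod 9: 8·t ≡ 5 (mod 9).
    The inverse of 8 mod 9 is 8 (since 8·8 = 64 = 7·9 + 1), so t ≡ 8·5 = 40 ≡ 4 (mod 9).
    Then x = 53 + 143·4 = 625, valid modulo lcm(143, 9) = 1287: x ≡ 625 (mod 1287).
Verify: 625 mod 13 = 1 ✓, 625 mod 11 = 9 ✓, 625 mod 9 = 4 ✓.

x ≡ 625 (mod 1287).


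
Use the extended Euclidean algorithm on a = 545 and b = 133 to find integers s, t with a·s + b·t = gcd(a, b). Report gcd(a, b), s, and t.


Euclidean algorithm on (545, 133) — divide until remainder is 0:
  545 = 4 · 133 + 13
  133 = 10 · 13 + 3
  13 = 4 · 3 + 1
  3 = 3 · 1 + 0
gcd(545, 133) = 1.
Track Bezout coefficients alongside the remainders: start with r₀ = 545 = a·1 + b·0 (s = 1, t = 0) and r₁ = 133 = a·0 + b·1 (s = 0, t = 1); each new remainder r_{k+1} = r_{k-1} − q_k·r_k inherits s_{k+1} = s_{k-1} − q_k·s_k, t_{k+1} = t_{k-1} − q_k·t_k, so r_k = a·s_k + b·t_k at every step:
  q = 4: r = 13, s = 1 − 4·0 = 1, t = 0 − 4·1 = -4  (check: 545·1 + 133·(-4) = 13)
  q = 10: r = 3, s = 0 − 10·1 = -10, t = 1 − 10·(-4) = 41  (check: 545·(-10) + 133·41 = 3)
  q = 4: r = 1, s = 1 − 4·(-10) = 41, t = -4 − 4·41 = -168  (check: 545·41 + 133·(-168) = 1)
The row with r = 1 (the gcd) gives the Bezout coefficients s = 41, t = -168.
Result: 545 · (41) + 133 · (-168) = 1.

gcd(545, 133) = 1; s = 41, t = -168 (check: 545·41 + 133·(-168) = 1).


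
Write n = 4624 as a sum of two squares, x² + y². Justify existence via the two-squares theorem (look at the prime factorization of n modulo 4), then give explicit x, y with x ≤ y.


Step 1: Factor n = 4624 = 2^4 · 17^2.
Step 2: Check the mod-4 condition on each prime factor: 2 = 2 (special); 17 ≡ 1 (mod 4), exponent 2.
All primes ≡ 3 (mod 4) appear to even exponent (or don't appear), so by the two-squares theorem n IS expressible as a sum of two squares.
Step 3: Build a representation. Group n = k² · m with k = 4 and m = 17 · 17 = 289 (a product of primes ≡ 1 (mod 4)); a representation of m scales to one of n via (k·x)² + (k·y)² = k²(x² + y²). Each prime p ≡ 1 (mod 4) is itself a sum of two squares; find a² by testing p − a² for a perfect square:
  17: 17 − 1² = 16 = 4² ⇒ 17 = 1² + 4².
  Combine using the Brahmagupta–Fibonacci identity (a² + b²)(c² + d²) = (ac − bd)² + (ad + bc)² = (ac + bd)² + (ad − bc)²:
  17 · 17 = 289: from (1² + 4²)(1² + 4²), take (1·1 − 4·4, 1·4 + 4·1) = (1 − 16, 4 + 4) = (-15, 8); dropping signs (only squares matter) gives (15, 8); check 15² + 8² = 225 + 64 = 289 ✓.
  Scale by k = 4: (4·15, 4·8) = (60, 32).
Step 4: Order so x ≤ y and verify: 32² + 60² = 1024 + 3600 = 4624 = n. ✓

n = 4624 = 32² + 60² (one valid representation with x ≤ y).


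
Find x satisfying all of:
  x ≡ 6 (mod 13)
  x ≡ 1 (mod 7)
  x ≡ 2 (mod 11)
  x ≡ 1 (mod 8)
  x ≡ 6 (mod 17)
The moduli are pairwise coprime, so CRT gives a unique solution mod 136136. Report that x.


Product of moduli M = 13 · 7 · 11 · 8 · 17 = 136136.
Merge one congruence at a time:
  Start: x ≡ 6 (mod 13).
  Combine with x ≡ 1 (mod 7); new modulus lcm = 91.
    Write x = 6 + 13·t and substitute into x ≡ 1 (mod 7): 13·t ≡ 1 − 6 = -5 (mod 7).
    Reduce coefficients mod 7: 6·t ≡ 2 (mod 7).
    The inverse of 6 mod 7 is 6 (since 6·6 = 36 = 5·7 + 1), so t ≡ 6·2 = 12 ≡ 5 (mod 7).
    Then x = 6 + 13·5 = 71, valid modulo lcm(13, 7) = 91: x ≡ 71 (mod 91).
  Combine with x ≡ 2 (mod 11); new modulus lcm = 1001.
    Write x = 71 + 91·t and substitute into x ≡ 2 (mod 11): 91·t ≡ 2 − 71 = -69 (mod 11).
    Reduce coefficients mod 11: 3·t ≡ 8 (mod 11).
    The inverse of 3 mod 11 is 4 (since 3·4 = 12 = 1·11 + 1), so t ≡ 4·8 = 32 ≡ 10 (mod 11).
    Then x = 71 + 91·10 = 981, valid modulo lcm(91, 11) = 1001: x ≡ 981 (mod 1001).
  Combine with x ≡ 1 (mod 8); new modulus lcm = 8008.
    Write x = 981 + 1001·t and substitute into x ≡ 1 (mod 8): 1001·t ≡ 1 − 981 = -980 (mod 8).
    Reduce coefficients mod 8: 1·t ≡ 4 (mod 8).
    So t ≡ 4 (mod 8).
    Then x = 981 + 1001·4 = 4985, valid modulo lcm(1001, 8) = 8008: x ≡ 4985 (mod 8008).
  Combine with x ≡ 6 (mod 17); new modulus lcm = 136136.
    Write x = 4985 + 8008·t and substitute into x ≡ 6 (mod 17): 8008·t ≡ 6 − 4985 = -4979 (mod 17).
    Reduce coefficients mod 17: 1·t ≡ 2 (mod 17).
    So t ≡ 2 (mod 17).
    Then x = 4985 + 8008·2 = 21001, valid modulo lcm(8008, 17) = 136136: x ≡ 21001 (mod 136136).
Verify against each original: 21001 mod 13 = 6, 21001 mod 7 = 1, 21001 mod 11 = 2, 21001 mod 8 = 1, 21001 mod 17 = 6.

x ≡ 21001 (mod 136136).


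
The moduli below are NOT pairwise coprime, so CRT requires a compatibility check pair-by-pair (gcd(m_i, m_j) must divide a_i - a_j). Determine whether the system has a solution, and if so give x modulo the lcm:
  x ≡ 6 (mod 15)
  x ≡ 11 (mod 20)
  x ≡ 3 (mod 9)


Moduli 15, 20, 9 are not pairwise coprime, so CRT works modulo lcm(m_i) when all pairwise compatibility conditions hold.
Pairwise compatibility: gcd(m_i, m_j) must divide a_i - a_j for every pair.
Merge one congruence at a time:
  Start: x ≡ 6 (mod 15).
  Combine with x ≡ 11 (mod 20): gcd(15, 20) = 5; 11 - 6 = 5, which IS divisible by 5, so compatible.
    Write x = 6 + 15·t and substitute into x ≡ 11 (mod 20): 15·t ≡ 11 − 6 = 5 (mod 20).
    Divide the congruence (and modulus) by g = 5: 3·t ≡ 1 (mod 4).
    The inverse of 3 mod 4 is 3 (since 3·3 = 9 = 2·4 + 1), so t ≡ 3·1 = 3 ≡ 3 (mod 4).
    Then x = 6 + 15·3 = 51, valid modulo lcm(15, 20) = 60: x ≡ 51 (mod 60).
  Combine with x ≡ 3 (mod 9): gcd(60, 9) = 3; 3 - 51 = -48, which IS divisible by 3, so compatible.
    Write x = 51 + 60·t and substitute into x ≡ 3 (mod 9): 60·t ≡ 3 − 51 = -48 (mod 9).
    Divide the congruence (and modulus) by g = 3: 20·t ≡ -16 (mod 3).
    Reduce coefficients mod 3: 2·t ≡ 2 (mod 3).
    The inverse of 2 mod 3 is 2 (since 2·2 = 4 = 1·3 + 1), so t ≡ 2·2 = 4 ≡ 1 (mod 3).
    Then x = 51 + 60·1 = 111, valid modulo lcm(60, 9) = 180: x ≡ 111 (mod 180).
Verify: 111 mod 15 = 6, 111 mod 20 = 11, 111 mod 9 = 3.

x ≡ 111 (mod 180).


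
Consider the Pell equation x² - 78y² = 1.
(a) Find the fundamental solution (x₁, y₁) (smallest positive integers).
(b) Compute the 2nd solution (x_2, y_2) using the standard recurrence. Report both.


Step 1: Find the fundamental solution (x₁, y₁) of x² - 78y² = 1.
  Expand √78 as a continued fraction. a₀ = ⌊√78⌋ = 8; iterate m_{k+1} = d_k·a_k − m_k, d_{k+1} = (78 − m_{k+1}²)/d_k, a_{k+1} = ⌊(a₀ + m_{k+1})/d_{k+1}⌋ (starting m₀ = 0, d₀ = 1), with convergents p_k = a_k·p_{k-1} + p_{k-2}, q_k = a_k·q_{k-1} + q_{k-2} (p₋₁ = 1, q₋₁ = 0):
  k = 0: a₀ = 8; p₀/q₀ = 8/1; p₀² − 78·q₀² = 64 − 78 = -14.
  k = 1: m = 8, d = 14, a = ⌊(8 + 8)/14⌋ = 1; p/q = (1·8 + 1)/(1·1 + 0) = 9/1; p² − 78·q² = 81 − 78 = 3.
  k = 2: m = 6, d = 3, a = ⌊(8 + 6)/3⌋ = 4; p/q = (4·9 + 8)/(4·1 + 1) = 44/5; p² − 78·q² = 1936 − 1950 = -14.
  k = 3: m = 6, d = 14, a = ⌊(8 + 6)/14⌋ = 1; p/q = (1·44 + 9)/(1·5 + 1) = 53/6; p² − 78·q² = 2809 − 2808 = 1.
  The first convergent with p² − 78·q² = 1 gives the fundamental solution (x₁, y₁) = (53, 6).
Step 2: Apply the recurrence (x_{n+1}, y_{n+1}) = (x₁x_n + 78y₁y_n, x₁y_n + y₁x_n) repeatedly.
  From (x_1, y_1) = (53, 6): x_2 = 53·53 + 78·6·6 = 5617; y_2 = 53·6 + 6·53 = 636.
Step 3: Verify x_2² - 78·y_2² = 31550689 - 31550688 = 1 (should be 1). ✓

(x_1, y_1) = (53, 6); (x_2, y_2) = (5617, 636).


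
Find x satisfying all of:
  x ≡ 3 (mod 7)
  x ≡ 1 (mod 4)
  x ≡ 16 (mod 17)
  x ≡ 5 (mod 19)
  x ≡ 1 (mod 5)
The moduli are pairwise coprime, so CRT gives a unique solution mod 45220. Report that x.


Product of moduli M = 7 · 4 · 17 · 19 · 5 = 45220.
Merge one congruence at a time:
  Start: x ≡ 3 (mod 7).
  Combine with x ≡ 1 (mod 4); new modulus lcm = 28.
    Write x = 3 + 7·t and substitute into x ≡ 1 (mod 4): 7·t ≡ 1 − 3 = -2 (mod 4).
    Reduce coefficients mod 4: 3·t ≡ 2 (mod 4).
    The inverse of 3 mod 4 is 3 (since 3·3 = 9 = 2·4 + 1), so t ≡ 3·2 = 6 ≡ 2 (mod 4).
    Then x = 3 + 7·2 = 17, valid modulo lcm(7, 4) = 28: x ≡ 17 (mod 28).
  Combine with x ≡ 16 (mod 17); new modulus lcm = 476.
    Write x = 17 + 28·t and substitute into x ≡ 16 (mod 17): 28·t ≡ 16 − 17 = -1 (mod 17).
    Reduce coefficients mod 17: 11·t ≡ 16 (mod 17).
    The inverse of 11 mod 17 is 14 (since 11·14 = 154 = 9·17 + 1), so t ≡ 14·16 = 224 ≡ 3 (mod 17).
    Then x = 17 + 28·3 = 101, valid modulo lcm(28, 17) = 476: x ≡ 101 (mod 476).
  Combine with x ≡ 5 (mod 19); new modulus lcm = 9044.
    Write x = 101 + 476·t and substitute into x ≡ 5 (mod 19): 476·t ≡ 5 − 101 = -96 (mod 19).
    Reduce coefficients mod 19: 1·t ≡ 18 (mod 19).
    So t ≡ 18 (mod 19).
    Then x = 101 + 476·18 = 8669, valid modulo lcm(476, 19) = 9044: x ≡ 8669 (mod 9044).
  Combine with x ≡ 1 (mod 5); new modulus lcm = 45220.
    Write x = 8669 + 9044·t and substitute into x ≡ 1 (mod 5): 9044·t ≡ 1 − 8669 = -8668 (mod 5).
    Reduce coefficients mod 5: 4·t ≡ 2 (mod 5).
    The inverse of 4 mod 5 is 4 (since 4·4 = 16 = 3·5 + 1), so t ≡ 4·2 = 8 ≡ 3 (mod 5).
    Then x = 8669 + 9044·3 = 35801, valid modulo lcm(9044, 5) = 45220: x ≡ 35801 (mod 45220).
Verify against each original: 35801 mod 7 = 3, 35801 mod 4 = 1, 35801 mod 17 = 16, 35801 mod 19 = 5, 35801 mod 5 = 1.

x ≡ 35801 (mod 45220).


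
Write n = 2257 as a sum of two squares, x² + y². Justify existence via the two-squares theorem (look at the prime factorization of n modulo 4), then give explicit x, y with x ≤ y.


Step 1: Factor n = 2257 = 37 · 61.
Step 2: Check the mod-4 condition on each prime factor: 37 ≡ 1 (mod 4), exponent 1; 61 ≡ 1 (mod 4), exponent 1.
All primes ≡ 3 (mod 4) appear to even exponent (or don't appear), so by the two-squares theorem n IS expressible as a sum of two squares.
Step 3: Build a representation. Here n = 37 · 61 is a product of primes ≡ 1 (mod 4). Each prime p ≡ 1 (mod 4) is itself a sum of two squares; find a² by testing p − a² for a perfect square:
  37: 37 − 1² = 36 = 6² ⇒ 37 = 1² + 6².
  61: 61 − 1² = 60, 61 − 2² = 57, 61 − 3² = 52, 61 − 4² = 45, 61 − 5² = 36 = 6² ⇒ 61 = 5² + 6².
  Combine using the Brahmagupta–Fibonacci identity (a² + b²)(c² + d²) = (ac − bd)² + (ad + bc)² = (ac + bd)² + (ad − bc)²:
  37 · 61 = 2257: from (1² + 6²)(5² + 6²), take (1·5 − 6·6, 1·6 + 6·5) = (5 − 36, 6 + 30) = (-31, 36); dropping signs (only squares matter) gives (31, 36); check 31² + 36² = 961 + 1296 = 2257 ✓.
Step 4: Order so x ≤ y and verify: 31² + 36² = 961 + 1296 = 2257 = n. ✓

n = 2257 = 31² + 36² (one valid representation with x ≤ y).


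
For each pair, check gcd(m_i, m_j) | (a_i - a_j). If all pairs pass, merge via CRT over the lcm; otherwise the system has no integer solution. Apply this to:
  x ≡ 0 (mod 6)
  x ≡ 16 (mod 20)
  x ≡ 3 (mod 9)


Moduli 6, 20, 9 are not pairwise coprime, so CRT works modulo lcm(m_i) when all pairwise compatibility conditions hold.
Pairwise compatibility: gcd(m_i, m_j) must divide a_i - a_j for every pair.
Merge one congruence at a time:
  Start: x ≡ 0 (mod 6).
  Combine with x ≡ 16 (mod 20): gcd(6, 20) = 2; 16 - 0 = 16, which IS divisible by 2, so compatible.
    Write x = 0 + 6·t and substitute into x ≡ 16 (mod 20): 6·t ≡ 16 − 0 = 16 (mod 20).
    Divide the congruence (and modulus) by g = 2: 3·t ≡ 8 (mod 10).
    The inverse of 3 mod 10 is 7 (since 3·7 = 21 = 2·10 + 1), so t ≡ 7·8 = 56 ≡ 6 (mod 10).
    Then x = 0 + 6·6 = 36, valid modulo lcm(6, 20) = 60: x ≡ 36 (mod 60).
  Combine with x ≡ 3 (mod 9): gcd(60, 9) = 3; 3 - 36 = -33, which IS divisible by 3, so compatible.
    Write x = 36 + 60·t and substitute into x ≡ 3 (mod 9): 60·t ≡ 3 − 36 = -33 (mod 9).
    Divide the congruence (and modulus) by g = 3: 20·t ≡ -11 (mod 3).
    Reduce coefficients mod 3: 2·t ≡ 1 (mod 3).
    The inverse of 2 mod 3 is 2 (since 2·2 = 4 = 1·3 + 1), so t ≡ 2·1 = 2 ≡ 2 (mod 3).
    Then x = 36 + 60·2 = 156, valid modulo lcm(60, 9) = 180: x ≡ 156 (mod 180).
Verify: 156 mod 6 = 0, 156 mod 20 = 16, 156 mod 9 = 3.

x ≡ 156 (mod 180).


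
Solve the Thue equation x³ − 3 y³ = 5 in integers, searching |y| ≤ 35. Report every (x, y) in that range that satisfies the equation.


The equation is x³ - 3y³ = 5. For fixed y, x³ = 3·y³ + 5, so a solution requires the RHS to be a perfect cube.
Strategy: iterate y from -35 to 35, compute RHS = 3·y³ + 5, and check whether it is a (positive or negative) perfect cube.
Check small values of y:
  y = 0: RHS = 5 is not a perfect cube.
  y = 1: RHS = 8 = (2)³ ⇒ x = 2 works.
  y = -1: RHS = 2 is not a perfect cube.
  y = 2: RHS = 29 is not a perfect cube.
  y = -2: RHS = -19 is not a perfect cube.
  y = 3: RHS = 86 is not a perfect cube.
  y = -3: RHS = -76 is not a perfect cube.
Continuing the search up to |y| = 35 finds no further solutions beyond those listed.
Collected solutions: (2, 1).

Solutions (with |y| ≤ 35): (2, 1).


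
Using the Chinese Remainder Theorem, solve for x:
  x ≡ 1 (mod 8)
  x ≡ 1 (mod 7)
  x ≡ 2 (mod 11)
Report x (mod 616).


Moduli 8, 7, 11 are pairwise coprime; by CRT there is a unique solution modulo M = 8 · 7 · 11 = 616.
Solve pairwise, accumulating the modulus:
  Start with x ≡ 1 (mod 8).
  Combine with x ≡ 1 (mod 7): since gcd(8, 7) = 1, we get a unique residue mod 56.
    Write x = 1 + 8·t and substitute into x ≡ 1 (mod 7): 8·t ≡ 1 − 1 = 0 (mod 7).
    Reduce coefficients mod 7: 1·t ≡ 0 (mod 7).
    So t ≡ 0 (mod 7).
    Then x = 1 + 8·0 = 1, valid modulo lcm(8, 7) = 56: x ≡ 1 (mod 56).
  Combine with x ≡ 2 (mod 11): since gcd(56, 11) = 1, we get a unique residue mod 616.
    Write x = 1 + 56·t and substitute into x ≡ 2 (mod 11): 56·t ≡ 2 − 1 = 1 (mod 11).
    Reduce coefficients mod 11: 1·t ≡ 1 (mod 11).
    So t ≡ 1 (mod 11).
    Then x = 1 + 56·1 = 57, valid modulo lcm(56, 11) = 616: x ≡ 57 (mod 616).
Verify: 57 mod 8 = 1 ✓, 57 mod 7 = 1 ✓, 57 mod 11 = 2 ✓.

x ≡ 57 (mod 616).


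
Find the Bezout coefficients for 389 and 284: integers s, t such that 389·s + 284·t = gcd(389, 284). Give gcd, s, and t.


Euclidean algorithm on (389, 284) — divide until remainder is 0:
  389 = 1 · 284 + 105
  284 = 2 · 105 + 74
  105 = 1 · 74 + 31
  74 = 2 · 31 + 12
  31 = 2 · 12 + 7
  12 = 1 · 7 + 5
  7 = 1 · 5 + 2
  5 = 2 · 2 + 1
  2 = 2 · 1 + 0
gcd(389, 284) = 1.
Track Bezout coefficients alongside the remainders: start with r₀ = 389 = a·1 + b·0 (s = 1, t = 0) and r₁ = 284 = a·0 + b·1 (s = 0, t = 1); each new remainder r_{k+1} = r_{k-1} − q_k·r_k inherits s_{k+1} = s_{k-1} − q_k·s_k, t_{k+1} = t_{k-1} − q_k·t_k, so r_k = a·s_k + b·t_k at every step:
  q = 1: r = 105, s = 1 − 1·0 = 1, t = 0 − 1·1 = -1  (check: 389·1 + 284·(-1) = 105)
  q = 2: r = 74, s = 0 − 2·1 = -2, t = 1 − 2·(-1) = 3  (check: 389·(-2) + 284·3 = 74)
  q = 1: r = 31, s = 1 − 1·(-2) = 3, t = -1 − 1·3 = -4  (check: 389·3 + 284·(-4) = 31)
  q = 2: r = 12, s = -2 − 2·3 = -8, t = 3 − 2·(-4) = 11  (check: 389·(-8) + 284·11 = 12)
  q = 2: r = 7, s = 3 − 2·(-8) = 19, t = -4 − 2·11 = -26  (check: 389·19 + 284·(-26) = 7)
  q = 1: r = 5, s = -8 − 1·19 = -27, t = 11 − 1·(-26) = 37  (check: 389·(-27) + 284·37 = 5)
  q = 1: r = 2, s = 19 − 1·(-27) = 46, t = -26 − 1·37 = -63  (check: 389·46 + 284·(-63) = 2)
  q = 2: r = 1, s = -27 − 2·46 = -119, t = 37 − 2·(-63) = 163  (check: 389·(-119) + 284·163 = 1)
The row with r = 1 (the gcd) gives the Bezout coefficients s = -119, t = 163.
Result: 389 · (-119) + 284 · (163) = 1.

gcd(389, 284) = 1; s = -119, t = 163 (check: 389·(-119) + 284·163 = 1).


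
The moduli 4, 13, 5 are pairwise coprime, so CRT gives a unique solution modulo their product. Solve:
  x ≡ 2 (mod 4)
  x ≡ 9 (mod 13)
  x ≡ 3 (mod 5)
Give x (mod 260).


Moduli 4, 13, 5 are pairwise coprime; by CRT there is a unique solution modulo M = 4 · 13 · 5 = 260.
Solve pairwise, accumulating the modulus:
  Start with x ≡ 2 (mod 4).
  Combine with x ≡ 9 (mod 13): since gcd(4, 13) = 1, we get a unique residue mod 52.
    Write x = 2 + 4·t and substitute into x ≡ 9 (mod 13): 4·t ≡ 9 − 2 = 7 (mod 13).
    The inverse of 4 mod 13 is 10 (since 4·10 = 40 = 3·13 + 1), so t ≡ 10·7 = 70 ≡ 5 (mod 13).
    Then x = 2 + 4·5 = 22, valid modulo lcm(4, 13) = 52: x ≡ 22 (mod 52).
  Combine with x ≡ 3 (mod 5): since gcd(52, 5) = 1, we get a unique residue mod 260.
    Write x = 22 + 52·t and substitute into x ≡ 3 (mod 5): 52·t ≡ 3 − 22 = -19 (mod 5).
    Reduce coefficients mod 5: 2·t ≡ 1 (mod 5).
    The inverse of 2 mod 5 is 3 (since 2·3 = 6 = 1·5 + 1), so t ≡ 3·1 = 3 ≡ 3 (mod 5).
    Then x = 22 + 52·3 = 178, valid modulo lcm(52, 5) = 260: x ≡ 178 (mod 260).
Verify: 178 mod 4 = 2 ✓, 178 mod 13 = 9 ✓, 178 mod 5 = 3 ✓.

x ≡ 178 (mod 260).


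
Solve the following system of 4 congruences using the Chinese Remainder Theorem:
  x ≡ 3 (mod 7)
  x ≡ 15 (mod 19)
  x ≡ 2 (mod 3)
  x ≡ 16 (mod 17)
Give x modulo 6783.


Product of moduli M = 7 · 19 · 3 · 17 = 6783.
Merge one congruence at a time:
  Start: x ≡ 3 (mod 7).
  Combine with x ≡ 15 (mod 19); new modulus lcm = 133.
    Write x = 3 + 7·t and substitute into x ≡ 15 (mod 19): 7·t ≡ 15 − 3 = 12 (mod 19).
    The inverse of 7 mod 19 is 11 (since 7·11 = 77 = 4·19 + 1), so t ≡ 11·12 = 132 ≡ 18 (mod 19).
    Then x = 3 + 7·18 = 129, valid modulo lcm(7, 19) = 133: x ≡ 129 (mod 133).
  Combine with x ≡ 2 (mod 3); new modulus lcm = 399.
    Write x = 129 + 133·t and substitute into x ≡ 2 (mod 3): 133·t ≡ 2 − 129 = -127 (mod 3).
    Reduce coefficients mod 3: 1·t ≡ 2 (mod 3).
    So t ≡ 2 (mod 3).
    Then x = 129 + 133·2 = 395, valid modulo lcm(133, 3) = 399: x ≡ 395 (mod 399).
  Combine with x ≡ 16 (mod 17); new modulus lcm = 6783.
    Write x = 395 + 399·t and substitute into x ≡ 16 (mod 17): 399·t ≡ 16 − 395 = -379 (mod 17).
    Reduce coefficients mod 17: 8·t ≡ 12 (mod 17).
    The inverse of 8 mod 17 is 15 (since 8·15 = 120 = 7·17 + 1), so t ≡ 15·12 = 180 ≡ 10 (mod 17).
    Then x = 395 + 399·10 = 4385, valid modulo lcm(399, 17) = 6783: x ≡ 4385 (mod 6783).
Verify against each original: 4385 mod 7 = 3, 4385 mod 19 = 15, 4385 mod 3 = 2, 4385 mod 17 = 16.

x ≡ 4385 (mod 6783).


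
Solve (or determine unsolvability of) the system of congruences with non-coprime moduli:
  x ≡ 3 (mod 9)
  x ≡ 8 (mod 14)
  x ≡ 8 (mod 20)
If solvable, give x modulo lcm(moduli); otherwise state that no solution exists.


Moduli 9, 14, 20 are not pairwise coprime, so CRT works modulo lcm(m_i) when all pairwise compatibility conditions hold.
Pairwise compatibility: gcd(m_i, m_j) must divide a_i - a_j for every pair.
Merge one congruence at a time:
  Start: x ≡ 3 (mod 9).
  Combine with x ≡ 8 (mod 14): gcd(9, 14) = 1; 8 - 3 = 5, which IS divisible by 1, so compatible.
    Write x = 3 + 9·t and substitute into x ≡ 8 (mod 14): 9·t ≡ 8 − 3 = 5 (mod 14).
    The inverse of 9 mod 14 is 11 (since 9·11 = 99 = 7·14 + 1), so t ≡ 11·5 = 55 ≡ 13 (mod 14).
    Then x = 3 + 9·13 = 120, valid modulo lcm(9, 14) = 126: x ≡ 120 (mod 126).
  Combine with x ≡ 8 (mod 20): gcd(126, 20) = 2; 8 - 120 = -112, which IS divisible by 2, so compatible.
    Write x = 120 + 126·t and substitute into x ≡ 8 (mod 20): 126·t ≡ 8 − 120 = -112 (mod 20).
    Divide the congruence (and modulus) by g = 2: 63·t ≡ -56 (mod 10).
    Reduce coefficients mod 10: 3·t ≡ 4 (mod 10).
    The inverse of 3 mod 10 is 7 (since 3·7 = 21 = 2·10 + 1), so t ≡ 7·4 = 28 ≡ 8 (mod 10).
    Then x = 120 + 126·8 = 1128, valid modulo lcm(126, 20) = 1260: x ≡ 1128 (mod 1260).
Verify: 1128 mod 9 = 3, 1128 mod 14 = 8, 1128 mod 20 = 8.

x ≡ 1128 (mod 1260).


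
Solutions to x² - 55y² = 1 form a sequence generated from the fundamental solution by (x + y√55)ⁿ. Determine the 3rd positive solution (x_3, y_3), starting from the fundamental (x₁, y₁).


Step 1: Find the fundamental solution (x₁, y₁) of x² - 55y² = 1.
  Expand √55 as a continued fraction. a₀ = ⌊√55⌋ = 7; iterate m_{k+1} = d_k·a_k − m_k, d_{k+1} = (55 − m_{k+1}²)/d_k, a_{k+1} = ⌊(a₀ + m_{k+1})/d_{k+1}⌋ (starting m₀ = 0, d₀ = 1), with convergents p_k = a_k·p_{k-1} + p_{k-2}, q_k = a_k·q_{k-1} + q_{k-2} (p₋₁ = 1, q₋₁ = 0):
  k = 0: a₀ = 7; p₀/q₀ = 7/1; p₀² − 55·q₀² = 49 − 55 = -6.
  k = 1: m = 7, d = 6, a = ⌊(7 + 7)/6⌋ = 2; p/q = (2·7 + 1)/(2·1 + 0) = 15/2; p² − 55·q² = 225 − 220 = 5.
  k = 2: m = 5, d = 5, a = ⌊(7 + 5)/5⌋ = 2; p/q = (2·15 + 7)/(2·2 + 1) = 37/5; p² − 55·q² = 1369 − 1375 = -6.
  k = 3: m = 5, d = 6, a = ⌊(7 + 5)/6⌋ = 2; p/q = (2·37 + 15)/(2·5 + 2) = 89/12; p² − 55·q² = 7921 − 7920 = 1.
  The first convergent with p² − 55·q² = 1 gives the fundamental solution (x₁, y₁) = (89, 12).
Step 2: Apply the recurrence (x_{n+1}, y_{n+1}) = (x₁x_n + 55y₁y_n, x₁y_n + y₁x_n) repeatedly.
  From (x_1, y_1) = (89, 12): x_2 = 89·89 + 55·12·12 = 15841; y_2 = 89·12 + 12·89 = 2136.
  From (x_2, y_2) = (15841, 2136): x_3 = 89·15841 + 55·12·2136 = 2819609; y_3 = 89·2136 + 12·15841 = 380196.
Step 3: Verify x_3² - 55·y_3² = 7950194912881 - 7950194912880 = 1 (should be 1). ✓

(x_1, y_1) = (89, 12); (x_3, y_3) = (2819609, 380196).


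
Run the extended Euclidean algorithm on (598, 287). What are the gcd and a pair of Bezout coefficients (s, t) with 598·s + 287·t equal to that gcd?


Euclidean algorithm on (598, 287) — divide until remainder is 0:
  598 = 2 · 287 + 24
  287 = 11 · 24 + 23
  24 = 1 · 23 + 1
  23 = 23 · 1 + 0
gcd(598, 287) = 1.
Track Bezout coefficients alongside the remainders: start with r₀ = 598 = a·1 + b·0 (s = 1, t = 0) and r₁ = 287 = a·0 + b·1 (s = 0, t = 1); each new remainder r_{k+1} = r_{k-1} − q_k·r_k inherits s_{k+1} = s_{k-1} − q_k·s_k, t_{k+1} = t_{k-1} − q_k·t_k, so r_k = a·s_k + b·t_k at every step:
  q = 2: r = 24, s = 1 − 2·0 = 1, t = 0 − 2·1 = -2  (check: 598·1 + 287·(-2) = 24)
  q = 11: r = 23, s = 0 − 11·1 = -11, t = 1 − 11·(-2) = 23  (check: 598·(-11) + 287·23 = 23)
  q = 1: r = 1, s = 1 − 1·(-11) = 12, t = -2 − 1·23 = -25  (check: 598·12 + 287·(-25) = 1)
The row with r = 1 (the gcd) gives the Bezout coefficients s = 12, t = -25.
Result: 598 · (12) + 287 · (-25) = 1.

gcd(598, 287) = 1; s = 12, t = -25 (check: 598·12 + 287·(-25) = 1).
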